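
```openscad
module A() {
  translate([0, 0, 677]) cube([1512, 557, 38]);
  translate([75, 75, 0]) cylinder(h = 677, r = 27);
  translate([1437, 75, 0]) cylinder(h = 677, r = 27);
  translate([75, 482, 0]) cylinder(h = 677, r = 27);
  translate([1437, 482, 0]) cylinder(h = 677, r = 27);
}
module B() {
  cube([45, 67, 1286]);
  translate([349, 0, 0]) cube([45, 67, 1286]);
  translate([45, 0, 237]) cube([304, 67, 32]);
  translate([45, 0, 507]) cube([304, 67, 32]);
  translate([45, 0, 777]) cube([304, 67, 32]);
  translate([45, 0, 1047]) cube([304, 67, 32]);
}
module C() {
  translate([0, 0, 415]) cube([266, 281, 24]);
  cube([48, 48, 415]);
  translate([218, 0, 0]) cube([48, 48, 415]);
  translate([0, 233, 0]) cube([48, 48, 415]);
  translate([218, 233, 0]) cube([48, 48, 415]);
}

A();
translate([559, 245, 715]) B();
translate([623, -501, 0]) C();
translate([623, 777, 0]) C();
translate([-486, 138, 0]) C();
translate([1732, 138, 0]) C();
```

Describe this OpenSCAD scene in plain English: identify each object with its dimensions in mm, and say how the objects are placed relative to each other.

A is a table with a 1512×557 mm rectangular top, 38 mm thick, top surface at z = 715 mm, supported by four round legs of 54 mm diameter, each leg's bounding box inset 48 mm from the nearest pair of top edges, running from the floor.

B is a wooden ladder with two side rails of 45×67 mm section and 1286 mm height, set 394 mm apart overall. Between them run 4 rectangular rungs (67 mm deep, 32 mm thick), front faces flush with the rails' −y face. The bottom of the first rung is 237 mm above the floor and each subsequent rung is 270 mm higher than the one below.

C is a four-legged stool. The seat is a 266×281×24 mm slab whose top surface is at z = 439 mm; four square legs, each 48×48 mm in cross-section, run from the floor (z = 0) to the underside of the seat, each flush with a corner of the seat.

The ladder is on top of the table, centred. Four stools sit around the table at the −y, +y, −x, +x sides.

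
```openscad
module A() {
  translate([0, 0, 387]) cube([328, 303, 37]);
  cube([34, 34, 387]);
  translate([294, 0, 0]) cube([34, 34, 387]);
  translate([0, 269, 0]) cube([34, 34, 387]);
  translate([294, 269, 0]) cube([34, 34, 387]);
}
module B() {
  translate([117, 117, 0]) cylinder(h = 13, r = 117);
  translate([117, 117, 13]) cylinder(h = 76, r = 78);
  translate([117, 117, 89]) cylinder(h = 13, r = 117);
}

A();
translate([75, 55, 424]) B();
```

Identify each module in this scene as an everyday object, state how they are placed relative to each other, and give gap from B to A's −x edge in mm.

A is a stool. B is a spool. The spool is on top of the stool. The gap from the spool to the stool's −x edge is 75 mm.

The spool's min-x is at 75; the stool's min-x is 0; gap = 75 mm.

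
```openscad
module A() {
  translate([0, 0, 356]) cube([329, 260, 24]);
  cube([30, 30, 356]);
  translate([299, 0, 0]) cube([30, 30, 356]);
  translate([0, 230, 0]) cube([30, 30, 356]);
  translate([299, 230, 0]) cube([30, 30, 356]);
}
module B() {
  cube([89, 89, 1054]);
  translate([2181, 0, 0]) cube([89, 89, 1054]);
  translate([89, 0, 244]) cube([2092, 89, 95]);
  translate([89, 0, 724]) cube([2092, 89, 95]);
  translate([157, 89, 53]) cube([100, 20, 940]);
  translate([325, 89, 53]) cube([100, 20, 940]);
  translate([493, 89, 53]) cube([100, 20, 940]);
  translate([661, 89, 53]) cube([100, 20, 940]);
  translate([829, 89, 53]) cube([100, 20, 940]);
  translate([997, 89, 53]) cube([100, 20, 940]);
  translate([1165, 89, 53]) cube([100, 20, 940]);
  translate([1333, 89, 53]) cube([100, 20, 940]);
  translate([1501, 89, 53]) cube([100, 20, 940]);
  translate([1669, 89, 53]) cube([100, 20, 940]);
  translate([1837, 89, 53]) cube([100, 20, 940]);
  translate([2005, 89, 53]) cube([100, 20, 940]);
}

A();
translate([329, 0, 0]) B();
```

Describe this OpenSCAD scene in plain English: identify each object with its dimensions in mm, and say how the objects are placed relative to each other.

A is a simple wooden stool: a rectangular seat 329 mm (x) by 260 mm (y), 24 mm thick, top face at z = 380 mm, on four square legs, each 30×30 mm in cross-section. The legs rest on z = 0, each flush with a corner of the seat.

B is a fence section. Two 89×89 mm posts, 1054 mm tall, stand on the floor with a clear span of 2092 mm between their inner faces. Two horizontal rails of 89×95 mm section span the gap between the posts with their undersides at z = 244 mm and z = 724 mm, flush with the posts' −y face. 12 pickets, each 100 mm wide, 20 mm thick and 940 mm tall, are fixed to the +y face of the rails with their bottoms at z = 53 mm, evenly spaced across the span with equal gaps (rounded down to the nearest mm) at the −x end and between each pair — any rounding remainder accumulates at the +x end.

The fence section is against the stool's +x side, with their −y faces flush.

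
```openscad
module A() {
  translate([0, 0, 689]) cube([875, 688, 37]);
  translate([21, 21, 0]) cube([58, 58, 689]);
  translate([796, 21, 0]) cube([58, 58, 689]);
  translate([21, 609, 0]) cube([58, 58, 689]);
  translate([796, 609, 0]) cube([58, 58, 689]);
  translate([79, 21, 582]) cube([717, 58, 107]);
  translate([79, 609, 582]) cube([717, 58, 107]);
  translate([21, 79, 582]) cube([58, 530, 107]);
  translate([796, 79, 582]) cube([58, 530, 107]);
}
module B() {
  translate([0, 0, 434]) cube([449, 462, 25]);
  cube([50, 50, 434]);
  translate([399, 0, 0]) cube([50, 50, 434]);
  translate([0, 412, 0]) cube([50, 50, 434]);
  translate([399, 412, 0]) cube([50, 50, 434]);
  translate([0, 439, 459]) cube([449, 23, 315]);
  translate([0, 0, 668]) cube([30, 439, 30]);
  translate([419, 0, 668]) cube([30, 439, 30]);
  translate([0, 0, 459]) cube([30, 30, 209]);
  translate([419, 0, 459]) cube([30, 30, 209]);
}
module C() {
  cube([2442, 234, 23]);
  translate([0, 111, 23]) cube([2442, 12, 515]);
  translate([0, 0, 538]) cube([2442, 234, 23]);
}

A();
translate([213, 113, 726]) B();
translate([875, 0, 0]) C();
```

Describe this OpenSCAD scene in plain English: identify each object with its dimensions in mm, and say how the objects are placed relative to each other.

A is a table with a 875×688 mm rectangular top, 37 mm thick, top surface at z = 726 mm, supported by four 58×58 mm square legs, each inset 21 mm from the nearest pair of top edges, running from the floor. Four apron rails, 58 mm thick and 107 mm tall, run between adjacent legs with their top edges flush with the underside of the top and their outer faces flush with the legs' outer faces.

B is a chair. The seat is a 449×462×25 mm slab with its top at z = 459 mm, on four 50×50 mm corner legs (flush with the seat edges, standing on z = 0). A flat backrest 23 mm thick, 315 mm tall, spans the full seat width and rises from the seat top along its +y edge, rear face flush with the rear of the seat. Two armrests of 30×30 mm section run along each side from the seat's front edge to the front of the backrest, top faces 239 mm above the seat top and outer faces flush with the seat's x-edges; a 30×30 mm post under the front of each armrest stands on the seat at the front corner.

C is an I-beam lying along x, 2442 mm long. Overall section height 561 mm. Two flanges 234 mm wide (y) and 23 mm thick, one on the floor and one at the top; a web 12 mm thick runs between them, centred on the flange width.

The chair is on top of the table, centred. The I-beam is against the table's +x side, with their −y faces flush.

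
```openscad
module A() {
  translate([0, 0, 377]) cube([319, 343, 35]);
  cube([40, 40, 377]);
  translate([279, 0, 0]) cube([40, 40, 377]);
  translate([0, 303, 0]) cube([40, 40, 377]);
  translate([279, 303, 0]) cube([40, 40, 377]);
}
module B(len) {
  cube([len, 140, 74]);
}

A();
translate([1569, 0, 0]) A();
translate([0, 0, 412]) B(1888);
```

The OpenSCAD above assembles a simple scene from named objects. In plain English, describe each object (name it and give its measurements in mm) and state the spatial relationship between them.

A is a four-legged stool. The seat is 319×343 mm, 35 mm thick, top at z = 412 mm. It stands on four square legs, each 40×40 mm in cross-section, from z = 0 to the seat underside, each flush with a corner of the seat.

B is a rectangular beam 1888 mm long (x), 140 mm deep (y), 74 mm thick (z).

The beam spans the tops of two stools placed 1250 mm apart, resting at z = 412 mm.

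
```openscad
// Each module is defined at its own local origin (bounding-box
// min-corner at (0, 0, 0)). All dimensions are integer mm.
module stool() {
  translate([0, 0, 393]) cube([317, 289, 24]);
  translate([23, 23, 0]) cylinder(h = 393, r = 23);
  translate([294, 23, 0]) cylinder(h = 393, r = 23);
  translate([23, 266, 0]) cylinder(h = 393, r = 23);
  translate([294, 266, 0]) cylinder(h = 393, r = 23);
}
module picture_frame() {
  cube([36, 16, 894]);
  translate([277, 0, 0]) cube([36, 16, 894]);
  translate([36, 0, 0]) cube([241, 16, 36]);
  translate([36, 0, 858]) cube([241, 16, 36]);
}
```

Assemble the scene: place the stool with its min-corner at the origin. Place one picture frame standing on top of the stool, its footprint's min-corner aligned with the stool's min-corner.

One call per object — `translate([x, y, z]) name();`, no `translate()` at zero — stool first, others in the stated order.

stool();
translate([0, 0, 417]) picture_frame();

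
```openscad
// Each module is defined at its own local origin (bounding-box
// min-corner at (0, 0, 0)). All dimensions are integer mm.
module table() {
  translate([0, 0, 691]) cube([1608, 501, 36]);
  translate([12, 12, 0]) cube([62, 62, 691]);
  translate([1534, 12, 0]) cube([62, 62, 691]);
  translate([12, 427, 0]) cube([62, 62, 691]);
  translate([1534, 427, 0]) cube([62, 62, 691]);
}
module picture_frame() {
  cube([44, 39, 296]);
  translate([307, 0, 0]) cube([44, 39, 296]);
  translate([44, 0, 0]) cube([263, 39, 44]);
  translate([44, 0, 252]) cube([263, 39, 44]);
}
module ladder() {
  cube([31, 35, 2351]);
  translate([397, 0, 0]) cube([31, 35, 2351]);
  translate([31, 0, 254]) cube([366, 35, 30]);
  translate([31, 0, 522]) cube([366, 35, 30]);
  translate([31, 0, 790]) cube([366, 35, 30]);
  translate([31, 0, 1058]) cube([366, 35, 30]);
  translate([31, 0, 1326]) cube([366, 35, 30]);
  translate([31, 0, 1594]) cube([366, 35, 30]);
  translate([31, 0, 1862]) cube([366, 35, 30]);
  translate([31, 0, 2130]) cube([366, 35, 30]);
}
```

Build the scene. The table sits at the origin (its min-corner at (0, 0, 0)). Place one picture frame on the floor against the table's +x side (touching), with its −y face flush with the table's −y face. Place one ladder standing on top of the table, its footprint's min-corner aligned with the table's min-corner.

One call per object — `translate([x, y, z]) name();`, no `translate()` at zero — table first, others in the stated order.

table();
translate([1608, 0, 0]) picture_frame();
translate([0, 0, 727]) ladder();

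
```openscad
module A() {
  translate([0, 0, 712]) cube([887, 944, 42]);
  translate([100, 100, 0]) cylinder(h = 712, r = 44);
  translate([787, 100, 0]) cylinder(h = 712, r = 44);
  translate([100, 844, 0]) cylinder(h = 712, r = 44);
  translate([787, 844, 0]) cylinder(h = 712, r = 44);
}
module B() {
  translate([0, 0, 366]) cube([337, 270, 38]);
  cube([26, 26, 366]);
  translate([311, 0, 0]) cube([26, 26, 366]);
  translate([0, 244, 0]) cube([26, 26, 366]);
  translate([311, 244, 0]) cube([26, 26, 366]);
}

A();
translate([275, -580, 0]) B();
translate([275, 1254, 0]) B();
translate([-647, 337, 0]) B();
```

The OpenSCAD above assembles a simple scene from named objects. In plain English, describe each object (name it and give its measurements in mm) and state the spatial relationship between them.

A is a rectangular dining table. The top is 887×944×42 mm with its upper surface at z = 754 mm. It stands on four round legs of 88 mm diameter, each leg's bounding box inset 56 mm from the nearest pair of top edges, running from the floor to the underside of the top.

B is a four-legged stool. The seat is 337×270 mm, 38 mm thick, top at z = 404 mm. It stands on four square legs, each 26×26 mm in cross-section, from z = 0 to the seat underside, each flush with a corner of the seat.

Three stools sit around the table at the −y, +y, −x sides.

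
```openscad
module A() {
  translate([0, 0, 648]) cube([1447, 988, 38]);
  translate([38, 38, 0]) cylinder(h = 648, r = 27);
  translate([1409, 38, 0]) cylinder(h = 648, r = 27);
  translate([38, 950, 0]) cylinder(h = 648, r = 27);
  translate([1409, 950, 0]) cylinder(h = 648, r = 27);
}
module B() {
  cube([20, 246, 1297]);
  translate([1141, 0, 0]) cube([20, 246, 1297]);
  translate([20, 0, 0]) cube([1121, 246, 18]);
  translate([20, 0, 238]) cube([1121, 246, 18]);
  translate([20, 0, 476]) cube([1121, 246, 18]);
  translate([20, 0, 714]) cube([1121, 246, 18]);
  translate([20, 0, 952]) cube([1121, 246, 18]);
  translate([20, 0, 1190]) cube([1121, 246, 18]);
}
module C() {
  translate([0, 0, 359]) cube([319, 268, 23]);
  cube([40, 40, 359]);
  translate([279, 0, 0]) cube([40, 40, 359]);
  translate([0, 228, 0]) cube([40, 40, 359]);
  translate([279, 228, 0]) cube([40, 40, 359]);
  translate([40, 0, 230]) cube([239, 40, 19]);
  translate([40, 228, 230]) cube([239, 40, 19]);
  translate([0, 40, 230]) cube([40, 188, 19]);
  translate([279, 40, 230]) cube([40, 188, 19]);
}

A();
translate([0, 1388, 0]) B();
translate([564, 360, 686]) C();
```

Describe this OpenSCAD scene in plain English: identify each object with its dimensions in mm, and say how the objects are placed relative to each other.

A is a table: top 1447 mm (x) × 988 mm (y), 38 mm thick, upper face at z = 686 mm, on four round legs of 54 mm diameter, each leg's bounding box inset 11 mm from the nearest pair of top edges, running from z = 0 to the bottom of the top.

B is a bookshelf 1161 mm wide overall, 246 mm deep and 1297 mm tall. The two sides are 20 mm thick vertical panels. 6 horizontal shelves of 18 mm thickness span between the inner faces of the sides; the lowest shelf sits on the floor and shelves are stacked with a clear vertical gap of 220 mm between each pair.

C is a four-legged stool. The seat is a 319×268×23 mm slab whose top surface is at z = 382 mm; four square legs, each 40×40 mm in cross-section, run from the floor (z = 0) to the underside of the seat, each flush with a corner of the seat. Four stretchers, 40 mm wide and 19 mm tall, connect adjacent legs with their undersides at z = 230 mm, each running between the inner faces of the legs it joins and aligned with the legs' outer faces on the other axis.

The bookshelf is on the floor beside the table on its +y side. The stool is on top of the table, centred.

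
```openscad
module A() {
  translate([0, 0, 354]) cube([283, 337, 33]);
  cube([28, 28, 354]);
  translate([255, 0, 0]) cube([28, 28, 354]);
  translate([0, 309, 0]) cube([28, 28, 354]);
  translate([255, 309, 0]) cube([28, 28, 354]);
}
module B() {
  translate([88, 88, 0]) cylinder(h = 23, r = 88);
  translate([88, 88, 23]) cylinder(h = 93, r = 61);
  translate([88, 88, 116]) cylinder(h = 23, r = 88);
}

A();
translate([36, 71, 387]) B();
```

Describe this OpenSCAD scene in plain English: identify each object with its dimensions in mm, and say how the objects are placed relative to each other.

A is a simple wooden stool: a rectangular seat 283 mm (x) by 337 mm (y), 33 mm thick, top face at z = 387 mm, on four square legs, each 28×28 mm in cross-section. The legs rest on z = 0, each flush with a corner of the seat.

B is a spool: two coaxial disc flanges of radius 88 mm and thickness 23 mm, joined by a core cylinder of radius 61 mm and height 93 mm. The lower flange rests on z = 0 and the three cylinders share a vertical axis.

The spool is on top of the stool.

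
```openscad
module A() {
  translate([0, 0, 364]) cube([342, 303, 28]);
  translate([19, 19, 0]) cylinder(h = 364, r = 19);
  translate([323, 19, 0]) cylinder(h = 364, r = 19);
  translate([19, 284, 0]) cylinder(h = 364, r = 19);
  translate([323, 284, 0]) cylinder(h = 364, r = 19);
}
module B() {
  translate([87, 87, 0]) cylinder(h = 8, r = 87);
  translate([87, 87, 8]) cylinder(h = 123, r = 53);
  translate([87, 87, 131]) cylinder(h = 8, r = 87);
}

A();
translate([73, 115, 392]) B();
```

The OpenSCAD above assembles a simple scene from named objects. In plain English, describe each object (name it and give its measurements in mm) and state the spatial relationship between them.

A is a four-legged stool. The seat is a 342×303×28 mm slab whose top surface is at z = 392 mm; four round legs, each 38 mm in diameter, run from the floor (z = 0) to the underside of the seat, each leg's axis is inset half a diameter from the nearest pair of seat edges (so the leg's bounding box is flush with the corner).

B is a spool: two coaxial disc flanges of radius 87 mm and thickness 8 mm, joined by a core cylinder of radius 53 mm and height 123 mm. The lower flange rests on z = 0 and the three cylinders share a vertical axis.

The spool is on top of the stool.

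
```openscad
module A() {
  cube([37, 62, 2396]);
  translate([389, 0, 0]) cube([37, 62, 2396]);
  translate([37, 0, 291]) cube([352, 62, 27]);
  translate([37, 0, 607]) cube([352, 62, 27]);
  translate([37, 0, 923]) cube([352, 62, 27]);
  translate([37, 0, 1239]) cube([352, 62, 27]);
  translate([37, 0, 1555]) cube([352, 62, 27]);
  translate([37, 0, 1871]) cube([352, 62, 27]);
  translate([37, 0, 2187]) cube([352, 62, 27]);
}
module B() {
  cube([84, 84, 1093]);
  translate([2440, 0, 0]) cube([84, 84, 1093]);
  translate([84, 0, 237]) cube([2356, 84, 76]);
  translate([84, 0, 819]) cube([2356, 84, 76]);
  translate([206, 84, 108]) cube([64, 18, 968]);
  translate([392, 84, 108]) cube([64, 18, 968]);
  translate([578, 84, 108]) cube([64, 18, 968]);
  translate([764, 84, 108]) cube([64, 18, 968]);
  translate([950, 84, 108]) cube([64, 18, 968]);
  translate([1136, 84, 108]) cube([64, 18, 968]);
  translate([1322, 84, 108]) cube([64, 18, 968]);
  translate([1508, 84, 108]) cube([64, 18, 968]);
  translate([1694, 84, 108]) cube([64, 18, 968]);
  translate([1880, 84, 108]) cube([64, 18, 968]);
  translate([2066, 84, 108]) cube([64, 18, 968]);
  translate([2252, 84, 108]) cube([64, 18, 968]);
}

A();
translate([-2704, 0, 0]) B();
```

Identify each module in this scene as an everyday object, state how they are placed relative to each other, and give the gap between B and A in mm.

The fence section's nearest face is 180 mm from the ladder's −x face.

A is a ladder. B is a fence section. The fence section is on the floor beside the ladder on its −x side. The gap between the fence section and the ladder is 180 mm.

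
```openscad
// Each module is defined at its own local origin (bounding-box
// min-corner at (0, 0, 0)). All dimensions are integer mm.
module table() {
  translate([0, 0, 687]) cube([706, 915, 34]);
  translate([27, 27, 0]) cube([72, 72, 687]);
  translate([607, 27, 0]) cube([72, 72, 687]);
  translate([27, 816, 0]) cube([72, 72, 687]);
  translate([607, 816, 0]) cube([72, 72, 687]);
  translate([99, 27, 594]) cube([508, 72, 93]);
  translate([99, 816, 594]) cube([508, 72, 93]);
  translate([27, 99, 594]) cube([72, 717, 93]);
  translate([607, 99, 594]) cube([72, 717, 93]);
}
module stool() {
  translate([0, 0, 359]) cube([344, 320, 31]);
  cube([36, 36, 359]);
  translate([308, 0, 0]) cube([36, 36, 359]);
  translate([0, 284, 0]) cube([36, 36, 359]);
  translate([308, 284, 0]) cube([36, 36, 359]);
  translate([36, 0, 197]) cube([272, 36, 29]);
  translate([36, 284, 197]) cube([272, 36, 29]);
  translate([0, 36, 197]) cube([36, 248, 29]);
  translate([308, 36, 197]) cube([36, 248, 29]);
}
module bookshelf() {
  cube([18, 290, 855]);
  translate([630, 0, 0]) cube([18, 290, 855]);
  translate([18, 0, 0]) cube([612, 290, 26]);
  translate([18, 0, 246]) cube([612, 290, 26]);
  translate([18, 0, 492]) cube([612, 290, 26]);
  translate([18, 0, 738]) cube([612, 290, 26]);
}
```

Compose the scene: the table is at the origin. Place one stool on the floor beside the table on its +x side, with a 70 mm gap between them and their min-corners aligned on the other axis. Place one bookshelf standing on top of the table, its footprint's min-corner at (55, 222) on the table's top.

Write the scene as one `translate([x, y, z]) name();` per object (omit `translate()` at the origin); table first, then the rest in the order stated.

table();
translate([776, 0, 0]) stool();
translate([55, 222, 721]) bookshelf();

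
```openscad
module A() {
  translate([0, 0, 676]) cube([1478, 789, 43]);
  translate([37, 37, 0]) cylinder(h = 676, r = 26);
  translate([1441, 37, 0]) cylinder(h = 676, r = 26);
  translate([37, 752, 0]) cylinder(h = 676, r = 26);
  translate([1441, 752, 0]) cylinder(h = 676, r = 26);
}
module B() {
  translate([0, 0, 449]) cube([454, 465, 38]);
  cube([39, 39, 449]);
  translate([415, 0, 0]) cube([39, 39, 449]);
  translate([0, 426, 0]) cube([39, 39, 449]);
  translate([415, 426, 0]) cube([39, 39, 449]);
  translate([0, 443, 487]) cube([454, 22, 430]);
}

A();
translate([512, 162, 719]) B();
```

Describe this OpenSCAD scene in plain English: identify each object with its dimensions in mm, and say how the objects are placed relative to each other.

A is a table: top 1478 mm (x) × 789 mm (y), 43 mm thick, upper face at z = 719 mm, on four round legs of 52 mm diameter, each leg's bounding box inset 11 mm from the nearest pair of top edges, running from z = 0 to the bottom of the top.

B is a chair. The seat is a 454×465×38 mm slab with its top at z = 487 mm, on four 39×39 mm corner legs (flush with the seat edges, standing on z = 0). A flat backrest 22 mm thick, 430 mm tall, spans the full seat width and rises from the seat top along its +y edge, rear face flush with the rear of the seat.

The chair is on top of the table, centred.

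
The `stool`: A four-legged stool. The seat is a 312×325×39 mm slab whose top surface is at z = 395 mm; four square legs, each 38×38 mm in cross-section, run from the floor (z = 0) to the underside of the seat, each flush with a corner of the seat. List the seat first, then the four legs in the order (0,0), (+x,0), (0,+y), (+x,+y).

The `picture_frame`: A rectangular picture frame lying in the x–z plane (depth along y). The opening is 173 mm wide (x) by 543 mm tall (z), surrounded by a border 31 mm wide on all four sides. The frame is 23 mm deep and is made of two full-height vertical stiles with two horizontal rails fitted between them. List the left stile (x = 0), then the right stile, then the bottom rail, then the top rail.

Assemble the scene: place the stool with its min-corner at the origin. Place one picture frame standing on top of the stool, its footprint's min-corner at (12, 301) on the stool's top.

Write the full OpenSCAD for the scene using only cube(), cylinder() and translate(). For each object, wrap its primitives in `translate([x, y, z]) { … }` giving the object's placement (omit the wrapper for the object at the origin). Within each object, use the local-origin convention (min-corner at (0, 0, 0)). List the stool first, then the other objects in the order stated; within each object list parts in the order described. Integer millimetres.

translate([0, 0, 356]) cube([312, 325, 39]);
cube([38, 38, 356]);
translate([274, 0, 0]) cube([38, 38, 356]);
translate([0, 287, 0]) cube([38, 38, 356]);
translate([274, 287, 0]) cube([38, 38, 356]);
translate([12, 301, 395]) {
  cube([31, 23, 605]);
  translate([204, 0, 0]) cube([31, 23, 605]);
  translate([31, 0, 0]) cube([173, 23, 31]);
  translate([31, 0, 574]) cube([173, 23, 31]);
}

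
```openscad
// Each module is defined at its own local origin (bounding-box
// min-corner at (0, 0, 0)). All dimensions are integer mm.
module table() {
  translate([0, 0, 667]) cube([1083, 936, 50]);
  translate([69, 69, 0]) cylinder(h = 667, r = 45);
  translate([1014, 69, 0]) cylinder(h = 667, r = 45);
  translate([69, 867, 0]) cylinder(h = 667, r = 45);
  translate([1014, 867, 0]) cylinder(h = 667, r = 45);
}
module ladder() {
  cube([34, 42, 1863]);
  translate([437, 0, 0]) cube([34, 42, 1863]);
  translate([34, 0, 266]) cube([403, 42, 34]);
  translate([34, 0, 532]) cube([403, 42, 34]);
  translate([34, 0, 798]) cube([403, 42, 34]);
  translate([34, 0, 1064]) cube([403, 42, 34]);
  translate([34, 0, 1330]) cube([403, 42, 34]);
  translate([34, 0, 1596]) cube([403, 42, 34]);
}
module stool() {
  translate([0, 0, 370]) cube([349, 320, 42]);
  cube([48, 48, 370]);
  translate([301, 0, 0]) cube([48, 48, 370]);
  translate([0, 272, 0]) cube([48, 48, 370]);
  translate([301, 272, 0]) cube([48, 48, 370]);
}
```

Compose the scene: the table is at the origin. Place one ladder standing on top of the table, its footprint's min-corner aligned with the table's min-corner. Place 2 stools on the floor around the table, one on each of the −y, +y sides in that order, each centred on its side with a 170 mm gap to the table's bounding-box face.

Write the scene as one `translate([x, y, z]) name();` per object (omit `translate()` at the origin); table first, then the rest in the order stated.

table();
translate([0, 0, 717]) ladder();
translate([367, -490, 0]) stool();
translate([367, 1106, 0]) stool();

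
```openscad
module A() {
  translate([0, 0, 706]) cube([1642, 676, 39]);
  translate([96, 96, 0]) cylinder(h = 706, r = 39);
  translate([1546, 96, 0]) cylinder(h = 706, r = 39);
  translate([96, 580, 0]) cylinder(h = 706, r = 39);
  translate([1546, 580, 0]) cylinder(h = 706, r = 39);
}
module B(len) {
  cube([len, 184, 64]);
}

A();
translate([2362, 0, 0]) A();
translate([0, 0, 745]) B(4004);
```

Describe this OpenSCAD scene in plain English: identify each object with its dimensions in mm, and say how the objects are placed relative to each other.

A is a table with a 1642×676 mm rectangular top, 39 mm thick, top surface at z = 745 mm, supported by four round legs of 78 mm diameter, each leg's bounding box inset 57 mm from the nearest pair of top edges, running from the floor.

B is a rectangular beam 4004 mm long (x), 184 mm deep (y), 64 mm thick (z).

The beam spans the tops of two tables placed 720 mm apart, resting at z = 745 mm.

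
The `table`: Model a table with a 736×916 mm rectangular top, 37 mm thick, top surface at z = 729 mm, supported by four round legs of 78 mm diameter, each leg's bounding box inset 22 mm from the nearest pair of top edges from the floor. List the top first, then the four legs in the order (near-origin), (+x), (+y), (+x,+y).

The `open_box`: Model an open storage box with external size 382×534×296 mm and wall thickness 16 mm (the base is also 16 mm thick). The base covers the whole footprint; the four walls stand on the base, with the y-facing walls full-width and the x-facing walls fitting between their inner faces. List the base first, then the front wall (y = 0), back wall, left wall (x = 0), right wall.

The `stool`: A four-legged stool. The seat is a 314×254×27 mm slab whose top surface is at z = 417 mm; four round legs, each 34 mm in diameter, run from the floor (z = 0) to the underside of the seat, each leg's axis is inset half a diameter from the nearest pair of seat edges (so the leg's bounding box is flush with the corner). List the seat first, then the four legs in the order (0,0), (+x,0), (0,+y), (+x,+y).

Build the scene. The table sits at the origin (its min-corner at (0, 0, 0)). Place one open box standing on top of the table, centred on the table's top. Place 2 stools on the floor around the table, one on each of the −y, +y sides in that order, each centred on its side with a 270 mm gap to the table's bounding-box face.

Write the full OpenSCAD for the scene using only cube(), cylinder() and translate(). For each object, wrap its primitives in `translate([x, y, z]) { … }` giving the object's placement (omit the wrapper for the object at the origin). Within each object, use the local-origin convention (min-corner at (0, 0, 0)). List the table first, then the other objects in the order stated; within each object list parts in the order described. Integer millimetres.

translate([0, 0, 692]) cube([736, 916, 37]);
translate([61, 61, 0]) cylinder(h = 692, r = 39);
translate([675, 61, 0]) cylinder(h = 692, r = 39);
translate([61, 855, 0]) cylinder(h = 692, r = 39);
translate([675, 855, 0]) cylinder(h = 692, r = 39);
translate([177, 191, 729]) {
  cube([382, 534, 16]);
  translate([0, 0, 16]) cube([382, 16, 280]);
  translate([0, 518, 16]) cube([382, 16, 280]);
  translate([0, 16, 16]) cube([16, 502, 280]);
  translate([366, 16, 16]) cube([16, 502, 280]);
}
translate([211, -524, 0]) {
  translate([0, 0, 390]) cube([314, 254, 27]);
  translate([17, 17, 0]) cylinder(h = 390, r = 17);
  translate([297, 17, 0]) cylinder(h = 390, r = 17);
  translate([17, 237, 0]) cylinder(h = 390, r = 17);
  translate([297, 237, 0]) cylinder(h = 390, r = 17);
}
translate([211, 1186, 0]) {
  translate([0, 0, 390]) cube([314, 254, 27]);
  translate([17, 17, 0]) cylinder(h = 390, r = 17);
  translate([297, 17, 0]) cylinder(h = 390, r = 17);
  translate([17, 237, 0]) cylinder(h = 390, r = 17);
  translate([297, 237, 0]) cylinder(h = 390, r = 17);
}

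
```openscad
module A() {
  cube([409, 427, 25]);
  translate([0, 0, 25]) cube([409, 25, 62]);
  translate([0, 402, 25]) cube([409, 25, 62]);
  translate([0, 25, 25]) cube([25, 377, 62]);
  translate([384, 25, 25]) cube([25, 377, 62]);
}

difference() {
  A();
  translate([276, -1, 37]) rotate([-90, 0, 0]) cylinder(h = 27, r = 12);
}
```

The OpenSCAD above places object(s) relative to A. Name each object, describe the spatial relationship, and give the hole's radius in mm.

A is an open box. The open box has a circular hole through its front wall. The hole's radius is 12 mm.

The subtracted cylinder has r = 12 mm.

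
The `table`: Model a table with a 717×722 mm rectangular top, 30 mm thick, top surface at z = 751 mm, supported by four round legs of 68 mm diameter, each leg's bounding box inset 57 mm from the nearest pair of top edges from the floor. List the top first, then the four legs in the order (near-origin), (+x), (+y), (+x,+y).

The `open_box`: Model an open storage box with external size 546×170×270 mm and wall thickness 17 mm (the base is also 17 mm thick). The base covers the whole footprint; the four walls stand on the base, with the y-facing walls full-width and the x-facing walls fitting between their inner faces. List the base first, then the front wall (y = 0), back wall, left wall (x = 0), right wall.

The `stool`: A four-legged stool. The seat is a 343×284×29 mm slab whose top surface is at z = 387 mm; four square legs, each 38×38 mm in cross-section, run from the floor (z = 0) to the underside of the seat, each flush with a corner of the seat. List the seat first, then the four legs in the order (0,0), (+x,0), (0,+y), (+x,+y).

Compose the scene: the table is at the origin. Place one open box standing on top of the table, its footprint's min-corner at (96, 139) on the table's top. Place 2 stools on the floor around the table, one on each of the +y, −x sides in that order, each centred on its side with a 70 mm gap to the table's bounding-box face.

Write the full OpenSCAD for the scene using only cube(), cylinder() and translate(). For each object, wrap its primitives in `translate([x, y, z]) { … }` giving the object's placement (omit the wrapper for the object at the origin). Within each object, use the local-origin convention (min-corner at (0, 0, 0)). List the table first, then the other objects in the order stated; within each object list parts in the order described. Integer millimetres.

translate([0, 0, 721]) cube([717, 722, 30]);
translate([91, 91, 0]) cylinder(h = 721, r = 34);
translate([626, 91, 0]) cylinder(h = 721, r = 34);
translate([91, 631, 0]) cylinder(h = 721, r = 34);
translate([626, 631, 0]) cylinder(h = 721, r = 34);
translate([96, 139, 751]) {
  cube([546, 170, 17]);
  translate([0, 0, 17]) cube([546, 17, 253]);
  translate([0, 153, 17]) cube([546, 17, 253]);
  translate([0, 17, 17]) cube([17, 136, 253]);
  translate([529, 17, 17]) cube([17, 136, 253]);
}
translate([187, 792, 0]) {
  translate([0, 0, 358]) cube([343, 284, 29]);
  cube([38, 38, 358]);
  translate([305, 0, 0]) cube([38, 38, 358]);
  translate([0, 246, 0]) cube([38, 38, 358]);
  translate([305, 246, 0]) cube([38, 38, 358]);
}
translate([-413, 219, 0]) {
  translate([0, 0, 358]) cube([343, 284, 29]);
  cube([38, 38, 358]);
  translate([305, 0, 0]) cube([38, 38, 358]);
  translate([0, 246, 0]) cube([38, 38, 358]);
  translate([305, 246, 0]) cube([38, 38, 358]);
}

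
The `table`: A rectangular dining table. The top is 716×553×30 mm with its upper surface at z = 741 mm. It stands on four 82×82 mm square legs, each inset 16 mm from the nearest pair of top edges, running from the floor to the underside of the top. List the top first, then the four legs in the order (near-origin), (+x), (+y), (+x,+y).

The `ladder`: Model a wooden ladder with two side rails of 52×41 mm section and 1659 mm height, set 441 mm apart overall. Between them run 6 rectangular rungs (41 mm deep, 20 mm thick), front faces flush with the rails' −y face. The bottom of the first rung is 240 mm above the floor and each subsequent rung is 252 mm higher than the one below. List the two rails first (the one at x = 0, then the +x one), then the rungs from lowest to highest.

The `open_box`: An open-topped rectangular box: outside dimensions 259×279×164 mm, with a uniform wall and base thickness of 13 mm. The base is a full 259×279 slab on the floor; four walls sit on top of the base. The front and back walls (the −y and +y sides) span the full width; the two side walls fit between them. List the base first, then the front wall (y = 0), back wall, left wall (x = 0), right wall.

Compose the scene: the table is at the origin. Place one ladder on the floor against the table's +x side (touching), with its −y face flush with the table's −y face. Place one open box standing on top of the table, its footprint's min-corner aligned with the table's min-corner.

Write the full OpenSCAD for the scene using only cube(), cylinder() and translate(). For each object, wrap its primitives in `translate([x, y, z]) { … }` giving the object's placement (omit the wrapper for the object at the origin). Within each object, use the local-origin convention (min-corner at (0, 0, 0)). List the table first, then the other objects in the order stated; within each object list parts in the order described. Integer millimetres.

translate([0, 0, 711]) cube([716, 553, 30]);
translate([16, 16, 0]) cube([82, 82, 711]);
translate([618, 16, 0]) cube([82, 82, 711]);
translate([16, 455, 0]) cube([82, 82, 711]);
translate([618, 455, 0]) cube([82, 82, 711]);
translate([716, 0, 0]) {
  cube([52, 41, 1659]);
  translate([389, 0, 0]) cube([52, 41, 1659]);
  translate([52, 0, 240]) cube([337, 41, 20]);
  translate([52, 0, 492]) cube([337, 41, 20]);
  translate([52, 0, 744]) cube([337, 41, 20]);
  translate([52, 0, 996]) cube([337, 41, 20]);
  translate([52, 0, 1248]) cube([337, 41, 20]);
  translate([52, 0, 1500]) cube([337, 41, 20]);
}
translate([0, 0, 741]) {
  cube([259, 279, 13]);
  translate([0, 0, 13]) cube([259, 13, 151]);
  translate([0, 266, 13]) cube([259, 13, 151]);
  translate([0, 13, 13]) cube([13, 253, 151]);
  translate([246, 13, 13]) cube([13, 253, 151]);
}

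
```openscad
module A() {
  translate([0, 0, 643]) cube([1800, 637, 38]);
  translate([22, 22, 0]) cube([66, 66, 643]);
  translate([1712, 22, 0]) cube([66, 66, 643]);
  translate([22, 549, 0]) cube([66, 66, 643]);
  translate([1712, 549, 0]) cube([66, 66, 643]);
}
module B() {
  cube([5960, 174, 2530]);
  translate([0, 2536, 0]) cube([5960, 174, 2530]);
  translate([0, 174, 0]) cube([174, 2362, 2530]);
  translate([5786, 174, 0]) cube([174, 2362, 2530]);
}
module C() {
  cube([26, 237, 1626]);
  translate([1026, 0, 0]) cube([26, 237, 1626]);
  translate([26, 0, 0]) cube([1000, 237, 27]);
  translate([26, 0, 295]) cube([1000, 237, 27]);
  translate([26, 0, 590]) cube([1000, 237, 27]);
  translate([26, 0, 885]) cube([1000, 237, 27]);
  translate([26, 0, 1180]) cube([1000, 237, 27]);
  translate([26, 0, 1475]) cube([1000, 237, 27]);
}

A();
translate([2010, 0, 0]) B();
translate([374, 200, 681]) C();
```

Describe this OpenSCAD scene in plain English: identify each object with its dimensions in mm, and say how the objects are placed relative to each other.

A is a rectangular dining table. The top is 1800×637×38 mm with its upper surface at z = 681 mm. It stands on four 66×66 mm square legs, each inset 22 mm from the nearest pair of top edges, running from the floor to the underside of the top.

B is the wall frame of a small rectangular building: four walls, each 2530 mm tall and 174 mm thick, enclosing a footprint 5960 mm (x) by 2710 mm (y) outside-to-outside, with no floor or roof. The front and back walls (the −y and +y sides) span the full width; the two side walls fit between them.

C is a bookshelf 1052 mm wide overall, 237 mm deep and 1626 mm tall. The two sides are 26 mm thick vertical panels. 6 horizontal shelves of 27 mm thickness span between the inner faces of the sides; the lowest shelf sits on the floor and shelves are stacked with a clear vertical gap of 268 mm between each pair.

The house frame is on the floor beside the table on its +x side. The bookshelf is on top of the table, centred.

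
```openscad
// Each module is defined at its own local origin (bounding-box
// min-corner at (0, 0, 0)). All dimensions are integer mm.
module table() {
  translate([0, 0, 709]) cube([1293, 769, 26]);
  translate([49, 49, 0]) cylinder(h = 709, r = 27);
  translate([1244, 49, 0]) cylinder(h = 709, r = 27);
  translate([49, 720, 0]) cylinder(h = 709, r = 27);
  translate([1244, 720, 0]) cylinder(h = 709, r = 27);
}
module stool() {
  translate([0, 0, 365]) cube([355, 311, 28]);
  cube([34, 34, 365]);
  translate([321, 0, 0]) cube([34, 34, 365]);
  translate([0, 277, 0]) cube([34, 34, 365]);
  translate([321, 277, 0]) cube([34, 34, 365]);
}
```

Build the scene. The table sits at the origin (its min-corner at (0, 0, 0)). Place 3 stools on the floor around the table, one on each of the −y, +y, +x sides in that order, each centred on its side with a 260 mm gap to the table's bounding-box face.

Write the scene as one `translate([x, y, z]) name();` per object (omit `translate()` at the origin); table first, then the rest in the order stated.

table();
translate([469, -571, 0]) stool();
translate([469, 1029, 0]) stool();
translate([1553, 229, 0]) stool();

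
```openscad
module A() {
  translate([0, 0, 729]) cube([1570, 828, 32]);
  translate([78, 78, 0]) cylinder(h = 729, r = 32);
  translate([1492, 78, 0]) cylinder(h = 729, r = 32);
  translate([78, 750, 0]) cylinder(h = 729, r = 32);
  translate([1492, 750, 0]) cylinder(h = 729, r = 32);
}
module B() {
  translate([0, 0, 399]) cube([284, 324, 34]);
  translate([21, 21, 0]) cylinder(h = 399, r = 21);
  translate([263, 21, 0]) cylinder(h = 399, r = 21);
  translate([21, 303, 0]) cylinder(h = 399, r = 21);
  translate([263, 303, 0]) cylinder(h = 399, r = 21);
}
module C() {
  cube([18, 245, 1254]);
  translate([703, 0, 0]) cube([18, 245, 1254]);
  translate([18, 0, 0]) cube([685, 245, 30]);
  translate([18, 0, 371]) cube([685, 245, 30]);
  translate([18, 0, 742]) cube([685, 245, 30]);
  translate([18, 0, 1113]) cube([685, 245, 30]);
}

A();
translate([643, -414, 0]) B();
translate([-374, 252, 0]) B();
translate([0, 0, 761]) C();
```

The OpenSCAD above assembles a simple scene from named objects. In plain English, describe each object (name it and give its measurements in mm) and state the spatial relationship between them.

A is a table: top 1570 mm (x) × 828 mm (y), 32 mm thick, upper face at z = 761 mm, on four round legs of 64 mm diameter, each leg's bounding box inset 46 mm from the nearest pair of top edges, running from z = 0 to the bottom of the top.

B is a four-legged stool. The seat is a 284×324×34 mm slab whose top surface is at z = 433 mm; four round legs, each 42 mm in diameter, run from the floor (z = 0) to the underside of the seat, each leg's axis is inset half a diameter from the nearest pair of seat edges (so the leg's bounding box is flush with the corner).

C is an open bookshelf. Two side panels, each 18 mm thick, 245 mm deep and 1254 mm tall, stand 721 mm apart (outside-to-outside). Between them sit 4 shelves, each 30 mm thick and 245 mm deep, spanning the full gap between the sides. The bottom shelf rests on the floor (its underside at z = 0) and the clear gap between one shelf's top and the next shelf's underside is 341 mm.

Two stools sit around the table at the −y, −x sides. The bookshelf is on top of the table.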